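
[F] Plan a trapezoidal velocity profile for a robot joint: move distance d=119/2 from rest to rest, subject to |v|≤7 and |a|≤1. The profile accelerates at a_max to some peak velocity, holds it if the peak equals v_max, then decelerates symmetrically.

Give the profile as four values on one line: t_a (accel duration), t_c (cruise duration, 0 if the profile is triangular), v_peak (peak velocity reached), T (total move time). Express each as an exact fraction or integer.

t_a=7 t_c=3/2 v_peak=7 T=31/2

v_max²/a_max = 7²/1 = 49
119/2 ≥ 49 ⇒ cruise phase
t_a = 7/1 = 7; v_peak = 7
d_cruise = 119/2 − 49 = 21/2; t_c = (21/2)/7 = 3/2
T = 2·7 + 3/2 = 31/2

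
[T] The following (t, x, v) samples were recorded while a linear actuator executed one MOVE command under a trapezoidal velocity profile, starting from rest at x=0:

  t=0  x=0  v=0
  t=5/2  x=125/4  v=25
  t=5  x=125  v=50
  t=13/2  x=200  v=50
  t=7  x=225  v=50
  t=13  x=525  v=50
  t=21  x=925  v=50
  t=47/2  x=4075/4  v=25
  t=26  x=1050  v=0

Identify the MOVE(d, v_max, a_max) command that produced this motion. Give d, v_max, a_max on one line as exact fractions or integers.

d=1050 v_max=50 a_max=10

final state: t=26, x=1050, v=0 → d = 1050
a_max = (25−0)/(5/2−0) = 10
max v = 50 over t∈[5,21] → v_max = 50
check: 50·(5+16) = 1050 ✓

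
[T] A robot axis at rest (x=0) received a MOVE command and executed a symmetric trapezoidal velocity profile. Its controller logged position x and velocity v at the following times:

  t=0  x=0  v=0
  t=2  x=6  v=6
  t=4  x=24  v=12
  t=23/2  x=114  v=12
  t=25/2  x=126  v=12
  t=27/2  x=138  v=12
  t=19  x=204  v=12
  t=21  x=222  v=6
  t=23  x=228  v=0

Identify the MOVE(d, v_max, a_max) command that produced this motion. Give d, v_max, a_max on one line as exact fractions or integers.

final state: t=23, x=228, v=0 → d = 228
a_max = (6−0)/(2−0) = 3
max v = 12 over t∈[4,19] → v_max = 12
check: 12·(4+15) = 228 ✓

d=228 v_max=12 a_max=3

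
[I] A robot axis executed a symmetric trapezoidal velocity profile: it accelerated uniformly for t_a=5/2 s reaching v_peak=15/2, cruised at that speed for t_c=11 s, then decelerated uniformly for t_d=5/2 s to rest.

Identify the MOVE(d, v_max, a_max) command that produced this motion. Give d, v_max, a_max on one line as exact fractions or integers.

d=405/4 v_max=15/2 a_max=3

a_max = (15/2)/(5/2) = 3
d_a = ½·15/2·5/2 = 75/8; d_c = 15/2·11 = 165/2
d = 2·75/8 + 165/2 = 405/4
t_c = 11 > 0 → v_max = v_peak = 15/2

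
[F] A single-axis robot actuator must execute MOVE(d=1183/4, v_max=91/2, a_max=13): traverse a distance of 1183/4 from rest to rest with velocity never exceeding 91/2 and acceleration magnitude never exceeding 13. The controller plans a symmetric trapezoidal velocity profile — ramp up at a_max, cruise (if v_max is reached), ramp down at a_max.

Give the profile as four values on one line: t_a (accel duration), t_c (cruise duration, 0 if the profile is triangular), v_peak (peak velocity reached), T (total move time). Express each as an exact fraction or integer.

(v_max)²/a_max = (91/2)²/13 = 637/4
1183/4 ≥ 637/4 so v_max reached
t_a = (91/2)/13 = 7/2; v_peak = 91/2
d_cruise = 1183/4 − 637/4 = 273/2; t_c = (273/2)/(91/2) = 3
T = 2·7/2 + 3 = 10

t_a=7/2 t_c=3 v_peak=91/2 T=10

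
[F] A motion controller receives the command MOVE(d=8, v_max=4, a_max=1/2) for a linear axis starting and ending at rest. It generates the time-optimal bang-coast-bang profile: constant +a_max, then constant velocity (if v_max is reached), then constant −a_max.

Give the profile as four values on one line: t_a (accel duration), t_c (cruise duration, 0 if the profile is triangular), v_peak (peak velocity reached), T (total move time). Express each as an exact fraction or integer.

t_a=4 t_c=0 v_peak=2 T=8

v_max²/a_max = 4²/(1/2) = 32
8 < 32 ⇒ no cruise
v_peak = √(8·1/2) = √4 = 2
t_a = 2/(1/2) = 4; t_c = 0
T = 2·4 = 8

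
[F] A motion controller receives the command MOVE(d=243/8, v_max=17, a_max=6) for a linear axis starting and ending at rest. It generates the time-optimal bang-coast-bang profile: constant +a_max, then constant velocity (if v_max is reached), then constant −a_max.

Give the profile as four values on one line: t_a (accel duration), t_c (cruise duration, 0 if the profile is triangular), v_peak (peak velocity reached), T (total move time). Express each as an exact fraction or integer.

t_a=9/4 t_c=0 v_peak=27/2 T=9/2

(v_max)²/a_max = 17²/6 = 289/6
243/8 < 289/6 → triangular
v_peak = √(243/8·6) = √(729/4) = 27/2
t_a = (27/2)/6 = 9/4; t_c = 0
T = 2·9/4 = 9/2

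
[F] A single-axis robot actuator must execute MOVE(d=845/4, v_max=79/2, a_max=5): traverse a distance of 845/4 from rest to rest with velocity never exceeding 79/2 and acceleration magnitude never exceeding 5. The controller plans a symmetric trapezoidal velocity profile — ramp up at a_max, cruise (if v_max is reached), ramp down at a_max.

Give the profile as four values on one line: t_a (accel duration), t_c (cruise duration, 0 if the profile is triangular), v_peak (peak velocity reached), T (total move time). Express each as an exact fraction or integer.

t_a=13/2 t_c=0 v_peak=65/2 T=13

vₘ²/aₘ = (79/2)²/5 = 6241/20
845/4 < 6241/20 → triangular
v_peak = √(845/4·5) = √(4225/4) = 65/2
t_a = (65/2)/5 = 13/2; t_c = 0
T = 2·13/2 = 13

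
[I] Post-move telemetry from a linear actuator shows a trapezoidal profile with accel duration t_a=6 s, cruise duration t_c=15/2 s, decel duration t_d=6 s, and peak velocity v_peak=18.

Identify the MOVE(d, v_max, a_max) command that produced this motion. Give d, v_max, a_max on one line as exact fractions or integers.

a_max = 18/6 = 3
d_a = ½·18·6 = 54; d_c = 18·15/2 = 135
d = 2·54 + 135 = 243
t_c = 15/2 > 0 so v_max = 18

d=243 v_max=18 a_max=3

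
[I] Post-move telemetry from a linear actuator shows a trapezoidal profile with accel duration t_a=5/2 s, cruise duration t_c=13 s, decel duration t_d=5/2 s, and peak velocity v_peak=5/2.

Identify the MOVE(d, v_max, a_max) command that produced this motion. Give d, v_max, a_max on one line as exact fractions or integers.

d=155/4 v_max=5/2 a_max=1

a_max = (5/2)/(5/2) = 1
d_a = ½·5/2·5/2 = 25/8; d_c = 5/2·13 = 65/2
d = 2·25/8 + 65/2 = 155/4
t_c = 13 > 0 so v_max = 5/2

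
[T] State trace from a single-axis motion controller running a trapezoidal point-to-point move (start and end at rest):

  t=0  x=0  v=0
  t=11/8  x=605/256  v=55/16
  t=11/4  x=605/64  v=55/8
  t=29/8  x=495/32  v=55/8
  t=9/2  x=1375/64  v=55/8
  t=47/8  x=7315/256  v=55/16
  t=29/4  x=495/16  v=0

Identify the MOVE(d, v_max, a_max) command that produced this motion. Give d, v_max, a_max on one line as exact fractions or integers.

final state: t=29/4, x=495/16, v=0 → d = 495/16
a_max = (55/16−0)/(11/8−0) = 5/2
max v = 55/8 over t∈[11/4,9/2] → v_max = 55/8
check: 55/8·(11/4+7/4) = 495/16 ✓

d=495/16 v_max=55/8 a_max=5/2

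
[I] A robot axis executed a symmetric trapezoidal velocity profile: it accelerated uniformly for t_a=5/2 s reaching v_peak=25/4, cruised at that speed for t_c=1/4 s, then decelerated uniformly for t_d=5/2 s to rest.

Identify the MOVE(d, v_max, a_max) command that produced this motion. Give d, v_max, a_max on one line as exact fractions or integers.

d=275/16 v_max=25/4 a_max=5/2

a_max = (25/4)/(5/2) = 5/2
d_a = ½·25/4·5/2 = 125/16; d_c = 25/4·1/4 = 25/16
d = 2·125/16 + 25/16 = 275/16
t_c = 1/4 > 0 ⇒ limit active, v_max = 25/4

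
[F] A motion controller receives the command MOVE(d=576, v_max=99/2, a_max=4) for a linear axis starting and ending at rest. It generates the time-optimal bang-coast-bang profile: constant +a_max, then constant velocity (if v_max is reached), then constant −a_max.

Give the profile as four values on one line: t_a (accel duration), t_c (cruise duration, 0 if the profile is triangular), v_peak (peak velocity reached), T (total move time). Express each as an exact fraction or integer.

v_max²/a_max = (99/2)²/4 = 9801/16
576 < 9801/16 so t_c = 0
v_peak = √(576·4) = √2304 = 48
t_a = 48/4 = 12; t_c = 0
T = 2·12 = 24

t_a=12 t_c=0 v_peak=48 T=24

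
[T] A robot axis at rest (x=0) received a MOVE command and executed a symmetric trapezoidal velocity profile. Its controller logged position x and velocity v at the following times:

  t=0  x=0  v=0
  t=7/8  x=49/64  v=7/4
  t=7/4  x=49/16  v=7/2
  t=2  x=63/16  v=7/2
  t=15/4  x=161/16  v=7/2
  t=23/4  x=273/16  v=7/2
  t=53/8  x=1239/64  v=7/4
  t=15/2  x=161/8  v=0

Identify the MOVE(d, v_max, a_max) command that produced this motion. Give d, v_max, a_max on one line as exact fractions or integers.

final state: t=15/2, x=161/8, v=0 → d = 161/8
a_max = (7/4−0)/(7/8−0) = 2
max v = 7/2 over t∈[7/4,23/4] → v_max = 7/2
check: 7/2·(7/4+4) = 161/8 ✓

d=161/8 v_max=7/2 a_max=2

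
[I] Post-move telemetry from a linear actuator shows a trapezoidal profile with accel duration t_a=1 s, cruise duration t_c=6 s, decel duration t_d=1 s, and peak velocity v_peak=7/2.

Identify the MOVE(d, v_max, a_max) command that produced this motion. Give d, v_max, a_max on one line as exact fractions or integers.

a_max = (7/2)/1 = 7/2
d_a = ½·7/2·1 = 7/4; d_c = 7/2·6 = 21
d = 2·7/4 + 21 = 49/2
t_c = 6 > 0 ⇒ limit active, v_max = 7/2

d=49/2 v_max=7/2 a_max=7/2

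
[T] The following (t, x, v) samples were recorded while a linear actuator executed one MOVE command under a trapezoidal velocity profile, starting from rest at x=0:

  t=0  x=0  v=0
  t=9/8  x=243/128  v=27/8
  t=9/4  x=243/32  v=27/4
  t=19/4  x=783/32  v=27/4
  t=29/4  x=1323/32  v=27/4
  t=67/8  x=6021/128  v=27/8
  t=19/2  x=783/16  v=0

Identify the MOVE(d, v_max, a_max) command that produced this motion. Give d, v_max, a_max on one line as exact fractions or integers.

final state: t=19/2, x=783/16, v=0 → d = 783/16
a_max = (27/8−0)/(9/8−0) = 3
max v = 27/4 over t∈[9/4,29/4] → v_max = 27/4
check: 27/4·(9/4+5) = 783/16 ✓

d=783/16 v_max=27/4 a_max=3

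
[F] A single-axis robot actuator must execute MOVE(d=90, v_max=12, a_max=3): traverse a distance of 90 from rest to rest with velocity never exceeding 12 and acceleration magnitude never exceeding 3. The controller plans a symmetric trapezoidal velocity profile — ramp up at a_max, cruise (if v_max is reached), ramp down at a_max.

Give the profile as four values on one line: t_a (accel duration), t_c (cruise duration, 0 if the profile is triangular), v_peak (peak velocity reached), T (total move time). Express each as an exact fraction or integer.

t_a=4 t_c=7/2 v_peak=12 T=23/2

vₘ²/aₘ = 12²/3 = 48
90 ≥ 48 so v_max reached
t_a = 12/3 = 4; v_peak = 12
d_cruise = 90 − 48 = 42; t_c = 42/12 = 7/2
T = 2·4 + 7/2 = 23/2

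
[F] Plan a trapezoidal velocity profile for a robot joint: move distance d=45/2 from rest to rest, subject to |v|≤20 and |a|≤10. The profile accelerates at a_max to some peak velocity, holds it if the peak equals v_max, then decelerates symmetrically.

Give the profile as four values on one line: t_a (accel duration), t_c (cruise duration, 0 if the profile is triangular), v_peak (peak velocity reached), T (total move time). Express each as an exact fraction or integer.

vₘ²/aₘ = 20²/10 = 40
45/2 < 40 → triangular
v_peak = √(45/2·10) = √225 = 15
t_a = 15/10 = 3/2; t_c = 0
T = 2·3/2 = 3

t_a=3/2 t_c=0 v_peak=15 T=3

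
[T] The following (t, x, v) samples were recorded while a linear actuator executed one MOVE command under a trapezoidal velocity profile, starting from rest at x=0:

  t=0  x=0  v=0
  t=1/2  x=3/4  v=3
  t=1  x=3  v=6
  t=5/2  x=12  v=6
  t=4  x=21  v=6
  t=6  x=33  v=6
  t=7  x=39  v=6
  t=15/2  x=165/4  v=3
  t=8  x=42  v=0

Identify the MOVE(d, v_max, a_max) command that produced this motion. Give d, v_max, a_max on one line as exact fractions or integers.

final state: t=8, x=42, v=0 → d = 42
a_max = (3−0)/(1/2−0) = 6
max v = 6 over t∈[1,7] → v_max = 6
check: 6·(1+6) = 42 ✓

d=42 v_max=6 a_max=6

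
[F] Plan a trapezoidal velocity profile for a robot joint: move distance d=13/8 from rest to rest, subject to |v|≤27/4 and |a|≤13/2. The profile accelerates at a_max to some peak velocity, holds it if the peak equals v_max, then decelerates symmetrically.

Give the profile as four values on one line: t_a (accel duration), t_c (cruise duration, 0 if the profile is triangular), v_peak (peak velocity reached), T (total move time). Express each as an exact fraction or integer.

t_a=1/2 t_c=0 v_peak=13/4 T=1

(v_max)²/a_max = (27/4)²/(13/2) = 729/104
13/8 < 729/104 so t_c = 0
v_peak = √(13/8·13/2) = √(169/16) = 13/4
t_a = (13/4)/(13/2) = 1/2; t_c = 0
T = 2·1/2 = 1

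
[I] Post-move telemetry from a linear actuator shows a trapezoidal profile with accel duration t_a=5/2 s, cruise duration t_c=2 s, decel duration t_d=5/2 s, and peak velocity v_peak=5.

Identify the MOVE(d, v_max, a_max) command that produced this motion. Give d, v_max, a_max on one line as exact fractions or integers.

d=45/2 v_max=5 a_max=2

a_max = 5/(5/2) = 2
d_a = ½·5·5/2 = 25/4; d_c = 5·2 = 10
d = 2·25/4 + 10 = 45/2
t_c = 2 > 0 ⇒ limit active, v_max = 5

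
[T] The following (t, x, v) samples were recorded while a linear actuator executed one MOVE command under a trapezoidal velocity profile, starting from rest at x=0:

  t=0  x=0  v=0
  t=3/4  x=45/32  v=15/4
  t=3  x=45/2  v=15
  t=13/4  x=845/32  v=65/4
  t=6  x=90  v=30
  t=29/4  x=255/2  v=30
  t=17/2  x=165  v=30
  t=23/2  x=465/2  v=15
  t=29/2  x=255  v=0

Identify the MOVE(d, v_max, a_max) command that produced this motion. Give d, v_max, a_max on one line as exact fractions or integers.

d=255 v_max=30 a_max=5

final state: t=29/2, x=255, v=0 → d = 255
a_max = (15/4−0)/(3/4−0) = 5
max v = 30 over t∈[6,17/2] → v_max = 30
check: 30·(6+5/2) = 255 ✓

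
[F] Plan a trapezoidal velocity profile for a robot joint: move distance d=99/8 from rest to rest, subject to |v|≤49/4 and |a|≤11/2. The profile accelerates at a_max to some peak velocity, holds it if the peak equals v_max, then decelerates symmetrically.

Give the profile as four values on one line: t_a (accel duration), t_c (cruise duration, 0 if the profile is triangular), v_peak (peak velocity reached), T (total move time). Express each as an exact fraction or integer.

v_max²/a_max = (49/4)²/(11/2) = 2401/88
99/8 < 2401/88 → triangular
v_peak = √(99/8·11/2) = √(1089/16) = 33/4
t_a = (33/4)/(11/2) = 3/2; t_c = 0
T = 2·3/2 = 3

t_a=3/2 t_c=0 v_peak=33/4 T=3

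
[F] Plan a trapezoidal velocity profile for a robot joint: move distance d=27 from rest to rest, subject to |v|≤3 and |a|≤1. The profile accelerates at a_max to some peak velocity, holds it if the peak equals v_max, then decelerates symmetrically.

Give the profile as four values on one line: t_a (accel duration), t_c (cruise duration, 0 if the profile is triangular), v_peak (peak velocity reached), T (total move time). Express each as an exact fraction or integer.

t_a=3 t_c=6 v_peak=3 T=12

(v_max)²/a_max = 3²/1 = 9
27 ≥ 9 ⇒ cruise phase
t_a = 3/1 = 3; v_peak = 3
d_cruise = 27 − 9 = 18; t_c = 18/3 = 6
T = 2·3 + 6 = 12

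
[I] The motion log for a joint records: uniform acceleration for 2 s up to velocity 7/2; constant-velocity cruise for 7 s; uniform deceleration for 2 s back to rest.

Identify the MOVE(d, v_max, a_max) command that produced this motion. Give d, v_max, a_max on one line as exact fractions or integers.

d=63/2 v_max=7/2 a_max=7/4

a_max = (7/2)/2 = 7/4
d_a = ½·7/2·2 = 7/2; d_c = 7/2·7 = 49/2
d = 2·7/2 + 49/2 = 63/2
t_c = 7 > 0 so v_max = 7/2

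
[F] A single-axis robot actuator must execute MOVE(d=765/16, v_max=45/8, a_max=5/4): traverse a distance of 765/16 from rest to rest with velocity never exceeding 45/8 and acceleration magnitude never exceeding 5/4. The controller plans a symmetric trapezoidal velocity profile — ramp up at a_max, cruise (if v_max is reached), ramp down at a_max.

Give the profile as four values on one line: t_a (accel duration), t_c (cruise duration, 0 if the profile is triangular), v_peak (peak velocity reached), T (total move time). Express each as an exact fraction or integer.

v_max²/a_max = (45/8)²/(5/4) = 405/16
765/16 ≥ 405/16 → trapezoidal
t_a = (45/8)/(5/4) = 9/2; v_peak = 45/8
d_cruise = 765/16 − 405/16 = 45/2; t_c = (45/2)/(45/8) = 4
T = 2·9/2 + 4 = 13

t_a=9/2 t_c=4 v_peak=45/8 T=13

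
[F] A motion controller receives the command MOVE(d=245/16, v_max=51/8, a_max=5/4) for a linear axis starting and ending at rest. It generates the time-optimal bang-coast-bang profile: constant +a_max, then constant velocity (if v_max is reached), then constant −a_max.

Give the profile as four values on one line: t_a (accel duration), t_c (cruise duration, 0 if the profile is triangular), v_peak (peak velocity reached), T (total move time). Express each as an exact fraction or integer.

t_a=7/2 t_c=0 v_peak=35/8 T=7

vₘ²/aₘ = (51/8)²/(5/4) = 2601/80
245/16 < 2601/80 → triangular
v_peak = √(245/16·5/4) = √(1225/64) = 35/8
t_a = (35/8)/(5/4) = 7/2; t_c = 0
T = 2·7/2 = 7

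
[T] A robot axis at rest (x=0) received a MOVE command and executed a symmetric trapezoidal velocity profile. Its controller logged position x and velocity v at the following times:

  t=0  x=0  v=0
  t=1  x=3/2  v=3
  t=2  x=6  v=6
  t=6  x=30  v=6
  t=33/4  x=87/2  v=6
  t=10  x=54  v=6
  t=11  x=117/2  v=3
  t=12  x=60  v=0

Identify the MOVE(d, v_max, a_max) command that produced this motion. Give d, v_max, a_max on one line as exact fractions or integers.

d=60 v_max=6 a_max=3

final state: t=12, x=60, v=0 → d = 60
a_max = (3−0)/(1−0) = 3
max v = 6 over t∈[2,10] → v_max = 6
check: 6·(2+8) = 60 ✓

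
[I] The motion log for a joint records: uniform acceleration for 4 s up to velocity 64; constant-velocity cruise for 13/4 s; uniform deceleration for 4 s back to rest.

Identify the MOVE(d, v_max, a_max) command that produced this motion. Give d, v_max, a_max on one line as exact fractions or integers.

d=464 v_max=64 a_max=16

a_max = 64/4 = 16
d_a = ½·64·4 = 128; d_c = 64·13/4 = 208
d = 2·128 + 208 = 464
t_c = 13/4 > 0 so v_max = 64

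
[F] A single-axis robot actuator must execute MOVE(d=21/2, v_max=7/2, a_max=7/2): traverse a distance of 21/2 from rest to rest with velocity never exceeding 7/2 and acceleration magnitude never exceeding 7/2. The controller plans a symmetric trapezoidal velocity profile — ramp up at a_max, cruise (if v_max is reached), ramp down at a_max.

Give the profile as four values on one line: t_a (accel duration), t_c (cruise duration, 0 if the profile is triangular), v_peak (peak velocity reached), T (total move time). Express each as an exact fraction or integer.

t_a=1 t_c=2 v_peak=7/2 T=4

vₘ²/aₘ = (7/2)²/(7/2) = 7/2
21/2 ≥ 7/2 → trapezoidal
t_a = (7/2)/(7/2) = 1; v_peak = 7/2
d_cruise = 21/2 − 7/2 = 7; t_c = 7/(7/2) = 2
T = 2·1 + 2 = 4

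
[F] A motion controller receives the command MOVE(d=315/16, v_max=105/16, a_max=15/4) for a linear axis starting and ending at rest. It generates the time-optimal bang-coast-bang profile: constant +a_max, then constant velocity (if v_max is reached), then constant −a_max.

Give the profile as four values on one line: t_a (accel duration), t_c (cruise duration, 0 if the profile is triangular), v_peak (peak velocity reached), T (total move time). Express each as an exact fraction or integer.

t_a=7/4 t_c=5/4 v_peak=105/16 T=19/4

vₘ²/aₘ = (105/16)²/(15/4) = 735/64
315/16 ≥ 735/64 ⇒ cruise phase
t_a = (105/16)/(15/4) = 7/4; v_peak = 105/16
d_cruise = 315/16 − 735/64 = 525/64; t_c = (525/64)/(105/16) = 5/4
T = 2·7/4 + 5/4 = 19/4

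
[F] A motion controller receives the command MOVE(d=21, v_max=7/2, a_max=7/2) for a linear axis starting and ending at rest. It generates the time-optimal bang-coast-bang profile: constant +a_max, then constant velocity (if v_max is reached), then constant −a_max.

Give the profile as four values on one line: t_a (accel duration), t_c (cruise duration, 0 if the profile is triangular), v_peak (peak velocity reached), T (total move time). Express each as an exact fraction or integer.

v_max²/a_max = (7/2)²/(7/2) = 7/2
21 ≥ 7/2 ⇒ cruise phase
t_a = (7/2)/(7/2) = 1; v_peak = 7/2
d_cruise = 21 − 7/2 = 35/2; t_c = (35/2)/(7/2) = 5
T = 2·1 + 5 = 7

t_a=1 t_c=5 v_peak=7/2 T=7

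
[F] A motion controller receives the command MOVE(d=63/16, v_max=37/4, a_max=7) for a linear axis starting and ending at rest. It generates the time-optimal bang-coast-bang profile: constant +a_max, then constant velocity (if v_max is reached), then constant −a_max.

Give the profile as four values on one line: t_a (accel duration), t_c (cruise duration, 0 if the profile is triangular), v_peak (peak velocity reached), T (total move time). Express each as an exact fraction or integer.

t_a=3/4 t_c=0 v_peak=21/4 T=3/2

v_max²/a_max = (37/4)²/7 = 1369/112
63/16 < 1369/112 ⇒ no cruise
v_peak = √(63/16·7) = √(441/16) = 21/4
t_a = (21/4)/7 = 3/4; t_c = 0
T = 2·3/4 = 3/2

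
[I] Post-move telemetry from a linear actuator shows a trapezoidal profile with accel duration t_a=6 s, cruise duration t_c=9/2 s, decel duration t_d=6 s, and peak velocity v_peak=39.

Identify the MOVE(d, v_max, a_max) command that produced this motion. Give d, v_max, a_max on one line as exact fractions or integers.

d=819/2 v_max=39 a_max=13/2

a_max = 39/6 = 13/2
d_a = ½·39·6 = 117; d_c = 39·9/2 = 351/2
d = 2·117 + 351/2 = 819/2
t_c = 9/2 > 0 so v_max = 39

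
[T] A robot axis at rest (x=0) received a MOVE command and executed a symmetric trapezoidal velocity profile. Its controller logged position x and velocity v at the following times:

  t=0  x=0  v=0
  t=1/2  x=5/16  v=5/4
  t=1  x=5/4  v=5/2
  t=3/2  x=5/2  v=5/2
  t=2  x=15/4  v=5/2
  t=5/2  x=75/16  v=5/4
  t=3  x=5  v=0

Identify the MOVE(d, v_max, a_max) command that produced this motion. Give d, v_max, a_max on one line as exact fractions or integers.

final state: t=3, x=5, v=0 → d = 5
a_max = (5/4−0)/(1/2−0) = 5/2
max v = 5/2 over t∈[1,2] → v_max = 5/2
check: 5/2·(1+1) = 5 ✓

d=5 v_max=5/2 a_max=5/2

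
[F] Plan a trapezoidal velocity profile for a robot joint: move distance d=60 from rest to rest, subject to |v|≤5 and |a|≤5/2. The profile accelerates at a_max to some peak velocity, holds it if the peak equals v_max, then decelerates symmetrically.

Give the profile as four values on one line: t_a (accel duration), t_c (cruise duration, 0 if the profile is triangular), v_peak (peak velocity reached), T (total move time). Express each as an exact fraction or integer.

(v_max)²/a_max = 5²/(5/2) = 10
60 ≥ 10 ⇒ cruise phase
t_a = 5/(5/2) = 2; v_peak = 5
d_cruise = 60 − 10 = 50; t_c = 50/5 = 10
T = 2·2 + 10 = 14

t_a=2 t_c=10 v_peak=5 T=14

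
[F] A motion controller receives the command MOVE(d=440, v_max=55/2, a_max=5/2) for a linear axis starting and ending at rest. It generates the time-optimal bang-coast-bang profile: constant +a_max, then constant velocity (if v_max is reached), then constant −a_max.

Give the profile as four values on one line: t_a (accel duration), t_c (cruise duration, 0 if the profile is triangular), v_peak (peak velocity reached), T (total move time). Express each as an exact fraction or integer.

v_max²/a_max = (55/2)²/(5/2) = 605/2
440 ≥ 605/2 ⇒ cruise phase
t_a = (55/2)/(5/2) = 11; v_peak = 55/2
d_cruise = 440 − 605/2 = 275/2; t_c = (275/2)/(55/2) = 5
T = 2·11 + 5 = 27

t_a=11 t_c=5 v_peak=55/2 T=27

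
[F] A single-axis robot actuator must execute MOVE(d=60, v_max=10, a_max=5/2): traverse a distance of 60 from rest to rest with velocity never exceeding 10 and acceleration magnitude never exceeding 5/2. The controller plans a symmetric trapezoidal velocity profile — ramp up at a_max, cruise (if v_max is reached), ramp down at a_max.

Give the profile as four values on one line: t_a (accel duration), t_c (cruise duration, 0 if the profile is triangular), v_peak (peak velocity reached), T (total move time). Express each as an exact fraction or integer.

v_max²/a_max = 10²/(5/2) = 40
60 ≥ 40 ⇒ cruise phase
t_a = 10/(5/2) = 4; v_peak = 10
d_cruise = 60 − 40 = 20; t_c = 20/10 = 2
T = 2·4 + 2 = 10

t_a=4 t_c=2 v_peak=10 T=10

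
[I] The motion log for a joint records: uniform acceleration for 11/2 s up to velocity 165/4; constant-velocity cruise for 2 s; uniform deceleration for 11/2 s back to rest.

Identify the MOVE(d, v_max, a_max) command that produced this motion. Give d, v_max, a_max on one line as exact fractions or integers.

a_max = (165/4)/(11/2) = 15/2
d_a = ½·165/4·11/2 = 1815/16; d_c = 165/4·2 = 165/2
d = 2·1815/16 + 165/2 = 2475/8
t_c = 2 > 0 so v_max = 165/4

d=2475/8 v_max=165/4 a_max=15/2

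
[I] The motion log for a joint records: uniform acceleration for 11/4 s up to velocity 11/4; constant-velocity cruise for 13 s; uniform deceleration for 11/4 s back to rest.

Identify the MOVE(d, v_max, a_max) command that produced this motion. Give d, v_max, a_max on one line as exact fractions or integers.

d=693/16 v_max=11/4 a_max=1

a_max = (11/4)/(11/4) = 1
d_a = ½·11/4·11/4 = 121/32; d_c = 11/4·13 = 143/4
d = 2·121/32 + 143/4 = 693/16
t_c = 13 > 0 so v_max = 11/4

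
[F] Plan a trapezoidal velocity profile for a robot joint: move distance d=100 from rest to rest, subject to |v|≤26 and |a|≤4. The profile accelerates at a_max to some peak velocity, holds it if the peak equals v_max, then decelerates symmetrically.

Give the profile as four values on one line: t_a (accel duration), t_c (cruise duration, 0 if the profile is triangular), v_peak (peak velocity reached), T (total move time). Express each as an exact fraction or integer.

vₘ²/aₘ = 26²/4 = 169
100 < 169 ⇒ no cruise
v_peak = √(100·4) = √400 = 20
t_a = 20/4 = 5; t_c = 0
T = 2·5 = 10

t_a=5 t_c=0 v_peak=20 T=10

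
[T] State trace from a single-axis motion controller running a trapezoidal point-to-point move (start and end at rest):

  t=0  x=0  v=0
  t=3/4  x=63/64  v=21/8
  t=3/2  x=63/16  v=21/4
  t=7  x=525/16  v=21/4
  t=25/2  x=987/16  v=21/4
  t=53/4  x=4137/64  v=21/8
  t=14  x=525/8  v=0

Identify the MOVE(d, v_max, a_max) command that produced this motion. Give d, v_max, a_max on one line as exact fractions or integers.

final state: t=14, x=525/8, v=0 → d = 525/8
a_max = (21/8−0)/(3/4−0) = 7/2
max v = 21/4 over t∈[3/2,25/2] → v_max = 21/4
check: 21/4·(3/2+11) = 525/8 ✓

d=525/8 v_max=21/4 a_max=7/2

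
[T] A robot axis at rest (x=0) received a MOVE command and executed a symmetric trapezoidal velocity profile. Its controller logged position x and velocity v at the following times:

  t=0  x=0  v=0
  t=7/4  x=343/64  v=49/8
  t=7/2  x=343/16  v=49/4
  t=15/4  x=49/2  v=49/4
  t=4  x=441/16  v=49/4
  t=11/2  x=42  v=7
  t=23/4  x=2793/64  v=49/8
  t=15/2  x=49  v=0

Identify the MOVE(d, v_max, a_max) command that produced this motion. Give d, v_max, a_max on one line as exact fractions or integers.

d=49 v_max=49/4 a_max=7/2

final state: t=15/2, x=49, v=0 → d = 49
a_max = (49/8−0)/(7/4−0) = 7/2
max v = 49/4 over t∈[7/2,4] → v_max = 49/4
check: 49/4·(7/2+1/2) = 49 ✓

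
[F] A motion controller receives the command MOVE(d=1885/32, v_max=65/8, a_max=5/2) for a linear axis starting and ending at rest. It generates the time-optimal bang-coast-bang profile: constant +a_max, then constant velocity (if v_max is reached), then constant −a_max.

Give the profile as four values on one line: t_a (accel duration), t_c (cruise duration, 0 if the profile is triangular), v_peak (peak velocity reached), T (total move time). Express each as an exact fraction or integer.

v_max²/a_max = (65/8)²/(5/2) = 845/32
1885/32 ≥ 845/32 so v_max reached
t_a = (65/8)/(5/2) = 13/4; v_peak = 65/8
d_cruise = 1885/32 − 845/32 = 65/2; t_c = (65/2)/(65/8) = 4
T = 2·13/4 + 4 = 21/2

t_a=13/4 t_c=4 v_peak=65/8 T=21/2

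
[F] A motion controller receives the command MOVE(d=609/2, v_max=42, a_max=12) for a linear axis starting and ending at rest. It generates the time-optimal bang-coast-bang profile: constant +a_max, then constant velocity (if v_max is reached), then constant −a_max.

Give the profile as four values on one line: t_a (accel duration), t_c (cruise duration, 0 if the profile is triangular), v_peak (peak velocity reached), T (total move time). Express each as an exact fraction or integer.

t_a=7/2 t_c=15/4 v_peak=42 T=43/4

vₘ²/aₘ = 42²/12 = 147
609/2 ≥ 147 ⇒ cruise phase
t_a = 42/12 = 7/2; v_peak = 42
d_cruise = 609/2 − 147 = 315/2; t_c = (315/2)/42 = 15/4
T = 2·7/2 + 15/4 = 43/4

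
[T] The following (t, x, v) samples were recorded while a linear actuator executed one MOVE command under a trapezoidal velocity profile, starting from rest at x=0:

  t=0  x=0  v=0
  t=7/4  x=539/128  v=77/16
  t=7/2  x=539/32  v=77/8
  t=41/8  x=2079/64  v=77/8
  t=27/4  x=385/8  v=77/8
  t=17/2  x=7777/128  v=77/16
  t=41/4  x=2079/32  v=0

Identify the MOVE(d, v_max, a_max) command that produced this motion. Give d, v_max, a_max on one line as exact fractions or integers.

final state: t=41/4, x=2079/32, v=0 → d = 2079/32
a_max = (77/16−0)/(7/4−0) = 11/4
max v = 77/8 over t∈[7/2,27/4] → v_max = 77/8
check: 77/8·(7/2+13/4) = 2079/32 ✓

d=2079/32 v_max=77/8 a_max=11/4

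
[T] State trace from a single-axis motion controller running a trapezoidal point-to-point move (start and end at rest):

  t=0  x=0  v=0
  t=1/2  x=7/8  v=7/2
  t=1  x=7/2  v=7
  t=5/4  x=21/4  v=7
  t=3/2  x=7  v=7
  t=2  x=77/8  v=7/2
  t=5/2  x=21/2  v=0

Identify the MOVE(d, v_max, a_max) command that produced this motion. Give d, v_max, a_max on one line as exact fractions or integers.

d=21/2 v_max=7 a_max=7

final state: t=5/2, x=21/2, v=0 → d = 21/2
a_max = (7/2−0)/(1/2−0) = 7
max v = 7 over t∈[1,3/2] → v_max = 7
check: 7·(1+1/2) = 21/2 ✓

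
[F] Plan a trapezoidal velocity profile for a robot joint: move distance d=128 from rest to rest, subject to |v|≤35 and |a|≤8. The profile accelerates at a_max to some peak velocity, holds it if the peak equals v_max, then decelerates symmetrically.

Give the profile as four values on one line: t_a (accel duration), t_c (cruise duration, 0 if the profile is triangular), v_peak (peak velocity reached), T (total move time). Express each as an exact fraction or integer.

t_a=4 t_c=0 v_peak=32 T=8

v_max²/a_max = 35²/8 = 1225/8
128 < 1225/8 → triangular
v_peak = √(128·8) = √1024 = 32
t_a = 32/8 = 4; t_c = 0
T = 2·4 = 8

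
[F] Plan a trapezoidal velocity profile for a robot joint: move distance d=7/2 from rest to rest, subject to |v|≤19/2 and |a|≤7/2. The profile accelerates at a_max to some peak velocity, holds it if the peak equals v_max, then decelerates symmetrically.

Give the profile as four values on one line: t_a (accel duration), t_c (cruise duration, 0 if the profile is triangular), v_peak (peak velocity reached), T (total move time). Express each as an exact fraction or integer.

t_a=1 t_c=0 v_peak=7/2 T=2

vₘ²/aₘ = (19/2)²/(7/2) = 361/14
7/2 < 361/14 ⇒ no cruise
v_peak = √(7/2·7/2) = √(49/4) = 7/2
t_a = (7/2)/(7/2) = 1; t_c = 0
T = 2·1 = 2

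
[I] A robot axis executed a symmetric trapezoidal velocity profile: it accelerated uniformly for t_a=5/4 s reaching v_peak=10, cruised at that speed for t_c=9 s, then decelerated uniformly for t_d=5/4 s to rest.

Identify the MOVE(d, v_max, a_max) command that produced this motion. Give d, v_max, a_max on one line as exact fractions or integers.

d=205/2 v_max=10 a_max=8

a_max = 10/(5/4) = 8
d_a = ½·10·5/4 = 25/4; d_c = 10·9 = 90
d = 2·25/4 + 90 = 205/2
t_c = 9 > 0 so v_max = 10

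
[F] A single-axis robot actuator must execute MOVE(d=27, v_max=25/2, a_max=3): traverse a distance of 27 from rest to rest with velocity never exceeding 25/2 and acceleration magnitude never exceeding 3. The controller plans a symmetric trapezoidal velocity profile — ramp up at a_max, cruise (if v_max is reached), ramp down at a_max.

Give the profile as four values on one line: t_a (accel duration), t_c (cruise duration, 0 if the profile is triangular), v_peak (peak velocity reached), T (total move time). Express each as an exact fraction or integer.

vₘ²/aₘ = (25/2)²/3 = 625/12
27 < 625/12 ⇒ no cruise
v_peak = √(27·3) = √81 = 9
t_a = 9/3 = 3; t_c = 0
T = 2·3 = 6

t_a=3 t_c=0 v_peak=9 T=6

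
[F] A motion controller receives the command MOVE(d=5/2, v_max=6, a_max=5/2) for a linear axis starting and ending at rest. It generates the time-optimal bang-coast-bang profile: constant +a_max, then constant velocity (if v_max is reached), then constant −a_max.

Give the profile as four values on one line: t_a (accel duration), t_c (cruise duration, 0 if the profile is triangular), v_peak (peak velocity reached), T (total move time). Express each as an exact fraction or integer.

t_a=1 t_c=0 v_peak=5/2 T=2

v_max²/a_max = 6²/(5/2) = 72/5
5/2 < 72/5 so t_c = 0
v_peak = √(5/2·5/2) = √(25/4) = 5/2
t_a = (5/2)/(5/2) = 1; t_c = 0
T = 2·1 = 2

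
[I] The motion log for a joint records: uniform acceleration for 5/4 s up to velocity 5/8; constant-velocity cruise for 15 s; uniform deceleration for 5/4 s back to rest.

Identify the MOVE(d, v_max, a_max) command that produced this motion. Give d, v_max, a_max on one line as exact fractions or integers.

d=325/32 v_max=5/8 a_max=1/2

a_max = (5/8)/(5/4) = 1/2
d_a = ½·5/8·5/4 = 25/64; d_c = 5/8·15 = 75/8
d = 2·25/64 + 75/8 = 325/32
t_c = 15 > 0 so v_max = 5/8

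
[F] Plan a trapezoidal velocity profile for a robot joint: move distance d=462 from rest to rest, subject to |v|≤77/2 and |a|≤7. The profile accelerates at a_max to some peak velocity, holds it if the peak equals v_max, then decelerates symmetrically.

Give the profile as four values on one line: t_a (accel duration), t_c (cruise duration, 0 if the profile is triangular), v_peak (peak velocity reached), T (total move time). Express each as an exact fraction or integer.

(v_max)²/a_max = (77/2)²/7 = 847/4
462 ≥ 847/4 so v_max reached
t_a = (77/2)/7 = 11/2; v_peak = 77/2
d_cruise = 462 − 847/4 = 1001/4; t_c = (1001/4)/(77/2) = 13/2
T = 2·11/2 + 13/2 = 35/2

t_a=11/2 t_c=13/2 v_peak=77/2 T=35/2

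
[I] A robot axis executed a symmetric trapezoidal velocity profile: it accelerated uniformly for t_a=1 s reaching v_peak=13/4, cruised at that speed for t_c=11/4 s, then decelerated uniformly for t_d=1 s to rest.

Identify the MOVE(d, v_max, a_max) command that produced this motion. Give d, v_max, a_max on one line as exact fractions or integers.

a_max = (13/4)/1 = 13/4
d_a = ½·13/4·1 = 13/8; d_c = 13/4·11/4 = 143/16
d = 2·13/8 + 143/16 = 195/16
t_c = 11/4 > 0 ⇒ limit active, v_max = 13/4

d=195/16 v_max=13/4 a_max=13/4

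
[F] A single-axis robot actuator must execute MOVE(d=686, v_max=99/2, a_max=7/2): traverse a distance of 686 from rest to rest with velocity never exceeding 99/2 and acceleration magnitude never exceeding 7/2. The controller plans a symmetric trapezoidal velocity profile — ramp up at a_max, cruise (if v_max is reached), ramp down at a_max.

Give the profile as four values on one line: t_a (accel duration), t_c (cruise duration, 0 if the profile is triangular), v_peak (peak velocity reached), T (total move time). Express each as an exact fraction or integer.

t_a=14 t_c=0 v_peak=49 T=28

(v_max)²/a_max = (99/2)²/(7/2) = 9801/14
686 < 9801/14 so t_c = 0
v_peak = √(686·7/2) = √2401 = 49
t_a = 49/(7/2) = 14; t_c = 0
T = 2·14 = 28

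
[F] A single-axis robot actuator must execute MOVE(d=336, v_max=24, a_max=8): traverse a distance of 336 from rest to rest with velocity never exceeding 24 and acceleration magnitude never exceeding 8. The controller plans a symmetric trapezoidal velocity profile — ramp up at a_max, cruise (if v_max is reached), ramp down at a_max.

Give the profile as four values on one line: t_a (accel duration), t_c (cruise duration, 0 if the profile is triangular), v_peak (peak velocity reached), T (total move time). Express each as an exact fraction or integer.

t_a=3 t_c=11 v_peak=24 T=17

v_max²/a_max = 24²/8 = 72
336 ≥ 72 → trapezoidal
t_a = 24/8 = 3; v_peak = 24
d_cruise = 336 − 72 = 264; t_c = 264/24 = 11
T = 2·3 + 11 = 17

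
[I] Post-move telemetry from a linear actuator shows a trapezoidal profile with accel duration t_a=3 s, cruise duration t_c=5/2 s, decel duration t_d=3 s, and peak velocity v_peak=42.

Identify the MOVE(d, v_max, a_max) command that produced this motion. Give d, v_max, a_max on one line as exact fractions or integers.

d=231 v_max=42 a_max=14

a_max = 42/3 = 14
d_a = ½·42·3 = 63; d_c = 42·5/2 = 105
d = 2·63 + 105 = 231
t_c = 5/2 > 0 ⇒ limit active, v_max = 42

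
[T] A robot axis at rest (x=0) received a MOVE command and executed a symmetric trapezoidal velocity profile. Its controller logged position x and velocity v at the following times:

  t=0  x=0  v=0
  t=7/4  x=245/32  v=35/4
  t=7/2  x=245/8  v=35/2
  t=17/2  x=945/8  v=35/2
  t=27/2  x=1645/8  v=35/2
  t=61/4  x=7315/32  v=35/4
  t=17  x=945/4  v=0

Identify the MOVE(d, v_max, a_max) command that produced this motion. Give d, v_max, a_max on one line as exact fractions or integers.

d=945/4 v_max=35/2 a_max=5

final state: t=17, x=945/4, v=0 → d = 945/4
a_max = (35/4−0)/(7/4−0) = 5
max v = 35/2 over t∈[7/2,27/2] → v_max = 35/2
check: 35/2·(7/2+10) = 945/4 ✓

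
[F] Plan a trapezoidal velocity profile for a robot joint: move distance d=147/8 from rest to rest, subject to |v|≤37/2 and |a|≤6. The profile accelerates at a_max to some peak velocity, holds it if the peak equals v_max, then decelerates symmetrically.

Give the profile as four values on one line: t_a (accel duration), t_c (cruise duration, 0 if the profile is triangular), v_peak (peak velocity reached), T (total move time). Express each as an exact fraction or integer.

v_max²/a_max = (37/2)²/6 = 1369/24
147/8 < 1369/24 so t_c = 0
v_peak = √(147/8·6) = √(441/4) = 21/2
t_a = (21/2)/6 = 7/4; t_c = 0
T = 2·7/4 = 7/2

t_a=7/4 t_c=0 v_peak=21/2 T=7/2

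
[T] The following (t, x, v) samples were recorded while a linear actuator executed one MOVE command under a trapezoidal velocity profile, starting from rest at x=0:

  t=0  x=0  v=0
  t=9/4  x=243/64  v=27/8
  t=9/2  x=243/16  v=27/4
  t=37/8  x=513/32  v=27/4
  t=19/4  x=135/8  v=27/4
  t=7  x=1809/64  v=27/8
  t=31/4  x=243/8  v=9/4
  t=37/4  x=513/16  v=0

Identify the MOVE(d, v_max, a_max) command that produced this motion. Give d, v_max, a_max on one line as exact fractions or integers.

d=513/16 v_max=27/4 a_max=3/2

final state: t=37/4, x=513/16, v=0 → d = 513/16
a_max = (27/8−0)/(9/4−0) = 3/2
max v = 27/4 over t∈[9/2,19/4] → v_max = 27/4
check: 27/4·(9/2+1/4) = 513/16 ✓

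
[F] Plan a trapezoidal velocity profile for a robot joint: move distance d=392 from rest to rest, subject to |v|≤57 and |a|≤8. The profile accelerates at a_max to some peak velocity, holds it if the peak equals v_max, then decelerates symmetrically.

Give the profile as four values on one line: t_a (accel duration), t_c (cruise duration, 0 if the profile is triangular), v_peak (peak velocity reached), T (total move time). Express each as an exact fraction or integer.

t_a=7 t_c=0 v_peak=56 T=14

v_max²/a_max = 57²/8 = 3249/8
392 < 3249/8 ⇒ no cruise
v_peak = √(392·8) = √3136 = 56
t_a = 56/8 = 7; t_c = 0
T = 2·7 = 14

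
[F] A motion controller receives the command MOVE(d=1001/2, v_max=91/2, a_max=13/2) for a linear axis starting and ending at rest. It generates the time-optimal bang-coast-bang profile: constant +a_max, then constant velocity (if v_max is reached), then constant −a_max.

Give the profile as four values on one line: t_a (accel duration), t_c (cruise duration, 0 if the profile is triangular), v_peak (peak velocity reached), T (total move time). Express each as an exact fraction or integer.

(v_max)²/a_max = (91/2)²/(13/2) = 637/2
1001/2 ≥ 637/2 → trapezoidal
t_a = (91/2)/(13/2) = 7; v_peak = 91/2
d_cruise = 1001/2 − 637/2 = 182; t_c = 182/(91/2) = 4
T = 2·7 + 4 = 18

t_a=7 t_c=4 v_peak=91/2 T=18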